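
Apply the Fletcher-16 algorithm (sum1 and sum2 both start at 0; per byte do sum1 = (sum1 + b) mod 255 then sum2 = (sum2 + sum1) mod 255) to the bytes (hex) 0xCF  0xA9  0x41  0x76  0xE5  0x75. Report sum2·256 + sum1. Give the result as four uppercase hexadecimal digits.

D88C

Running sums (mod 255):
  after byte 0 (0xCF): sum1=207, sum2=207
  after byte 1 (0xA9): sum1=121, sum2=73
  after byte 2 (0x41): sum1=186, sum2=4
  after byte 3 (0x76): sum1=49, sum2=53
  after byte 4 (0xE5): sum1=23, sum2=76
  after byte 5 (0x75): sum1=140, sum2=216
Checksum = sum2·256 + sum1 = 216·256 + 140 = 55436 = 0xD88C.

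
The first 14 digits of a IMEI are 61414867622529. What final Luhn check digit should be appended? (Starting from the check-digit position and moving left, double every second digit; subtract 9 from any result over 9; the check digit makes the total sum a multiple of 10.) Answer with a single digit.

Partial digits right→left: 9 2 5 2 2 6 7 6 8 4 1 4 1 6
Double every second digit counting from the check-digit position (so the 1st, 3rd, 5th, ... of the partial from the right).
  doubled (with −9 where >9): 9 1 4 5 7 2 2 → sum 30
  kept as-is: 2 2 6 6 4 4 6 → sum 30
Total = 30 + 30 = 60.
Check digit = (10 − (60 mod 10)) mod 10 = 0.

0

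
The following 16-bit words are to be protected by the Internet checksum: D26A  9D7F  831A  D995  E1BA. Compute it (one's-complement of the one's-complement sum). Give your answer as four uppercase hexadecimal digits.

One's-complement addition (fold any carry out of bit 15 back into bit 0):
  0xD26A + 0x9D7F = 0x16FE9 → wrap carry → 0x6FEA
  0x6FEA + 0x831A = 0x0F304
  0xF304 + 0xD995 = 0x1CC99 → wrap carry → 0xCC9A
  0xCC9A + 0xE1BA = 0x1AE54 → wrap carry → 0xAE55
One's-complement sum = 0xAE55.
Checksum = ~0xAE55 & 0xFFFF = 0x51AA.

51AA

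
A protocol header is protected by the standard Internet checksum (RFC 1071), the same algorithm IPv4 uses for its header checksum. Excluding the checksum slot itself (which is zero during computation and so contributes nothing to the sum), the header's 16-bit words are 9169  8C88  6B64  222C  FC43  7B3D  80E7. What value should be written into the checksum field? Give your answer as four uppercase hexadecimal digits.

5C14

One's-complement addition (fold any carry out of bit 15 back into bit 0):
  0x9169 + 0x8C88 = 0x11DF1 → wrap carry → 0x1DF2
  0x1DF2 + 0x6B64 = 0x08956
  0x8956 + 0x222C = 0x0AB82
  0xAB82 + 0xFC43 = 0x1A7C5 → wrap carry → 0xA7C6
  0xA7C6 + 0x7B3D = 0x12303 → wrap carry → 0x2304
  0x2304 + 0x80E7 = 0x0A3EB
One's-complement sum = 0xA3EB.
Checksum = ~0xA3EB & 0xFFFF = 0x5C14.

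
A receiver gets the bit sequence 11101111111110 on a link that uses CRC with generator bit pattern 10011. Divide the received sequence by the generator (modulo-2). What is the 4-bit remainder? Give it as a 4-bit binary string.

Modulo-2 division of 11101111111110 by 10011:
  pos 0: 11101 XOR 10011 = 01110
  pos 1: 11101 XOR 10011 = 01110
  pos 2: 11101 XOR 10011 = 01110
  pos 3: 11101 XOR 10011 = 01110
  pos 4: 11101 XOR 10011 = 01110
  pos 5: 11101 XOR 10011 = 01110
  pos 6: 11101 XOR 10011 = 01110
  pos 7: 11101 XOR 10011 = 01110
  pos 8: 11101 XOR 10011 = 01110
  pos 9: 11100 XOR 10011 = 01111
Remainder = 1111 (nonzero — an error is detected).

1111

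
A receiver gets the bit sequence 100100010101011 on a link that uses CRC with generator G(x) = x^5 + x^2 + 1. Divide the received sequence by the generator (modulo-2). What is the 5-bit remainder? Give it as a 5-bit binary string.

Modulo-2 division of 100100010101011 by 100101:
  pos 0: 100100 XOR 100101 = 000001
  pos 5: 101010 XOR 100101 = 001111
  pos 7: 111110 XOR 100101 = 011011
  pos 8: 110111 XOR 100101 = 010010
  pos 9: 100101 XOR 100101 = 000000
Remainder = 00000 (zero — the frame passes the CRC check).

00000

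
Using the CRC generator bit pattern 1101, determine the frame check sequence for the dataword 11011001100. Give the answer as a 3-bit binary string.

Append 3 zeros: 11011001100000. Divide by 1101 (XOR where the leading bit is 1):
  pos 0: 1101 XOR 1101 = 0000
  pos 4: 1001 XOR 1101 = 0100
  pos 5: 1001 XOR 1101 = 0100
  pos 6: 1000 XOR 1101 = 0101
  pos 7: 1010 XOR 1101 = 0111
  pos 8: 1110 XOR 1101 = 0011
  pos 10: 1100 XOR 1101 = 0001
Remainder (last 3 bits) = 001. This is the CRC / FCS.

001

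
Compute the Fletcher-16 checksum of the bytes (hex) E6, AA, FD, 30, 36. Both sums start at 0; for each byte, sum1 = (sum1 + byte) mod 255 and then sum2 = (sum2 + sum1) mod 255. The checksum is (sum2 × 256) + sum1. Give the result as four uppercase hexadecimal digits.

BDF5

Running sums (mod 255):
  after byte 0 (E6): sum1=230, sum2=230
  after byte 1 (AA): sum1=145, sum2=120
  after byte 2 (FD): sum1=143, sum2=8
  after byte 3 (30): sum1=191, sum2=199
  after byte 4 (36): sum1=245, sum2=189
Checksum = sum2·256 + sum1 = 189·256 + 245 = 48629 = 0xBDF5.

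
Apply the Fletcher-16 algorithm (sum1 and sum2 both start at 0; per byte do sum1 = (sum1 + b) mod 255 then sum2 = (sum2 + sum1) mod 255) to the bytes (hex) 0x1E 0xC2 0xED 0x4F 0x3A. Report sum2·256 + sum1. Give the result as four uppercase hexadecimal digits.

Running sums (mod 255):
  after byte 0 (0x1E): sum1=30, sum2=30
  after byte 1 (0xC2): sum1=224, sum2=254
  after byte 2 (0xED): sum1=206, sum2=205
  after byte 3 (0x4F): sum1=30, sum2=235
  after byte 4 (0x3A): sum1=88, sum2=68
Checksum = sum2·256 + sum1 = 68·256 + 88 = 17496 = 0x4458.

4458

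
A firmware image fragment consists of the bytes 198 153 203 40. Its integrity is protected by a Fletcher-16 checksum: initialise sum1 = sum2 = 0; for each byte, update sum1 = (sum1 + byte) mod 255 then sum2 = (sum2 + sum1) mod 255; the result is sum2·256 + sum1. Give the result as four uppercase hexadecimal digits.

Running sums (mod 255):
  after byte 0 (198): sum1=198, sum2=198
  after byte 1 (153): sum1=96, sum2=39
  after byte 2 (203): sum1=44, sum2=83
  after byte 3 (40): sum1=84, sum2=167
Checksum = sum2·256 + sum1 = 167·256 + 84 = 42836 = 0xA754.

A754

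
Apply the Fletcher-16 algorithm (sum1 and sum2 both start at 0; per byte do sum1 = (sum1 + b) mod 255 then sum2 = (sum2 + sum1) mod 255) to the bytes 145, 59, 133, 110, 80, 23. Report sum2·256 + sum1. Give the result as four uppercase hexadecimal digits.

Running sums (mod 255):
  after byte 0 (145): sum1=145, sum2=145
  after byte 1 (59): sum1=204, sum2=94
  after byte 2 (133): sum1=82, sum2=176
  after byte 3 (110): sum1=192, sum2=113
  after byte 4 (80): sum1=17, sum2=130
  after byte 5 (23): sum1=40, sum2=170
Checksum = sum2·256 + sum1 = 170·256 + 40 = 43560 = 0xAA28.

AA28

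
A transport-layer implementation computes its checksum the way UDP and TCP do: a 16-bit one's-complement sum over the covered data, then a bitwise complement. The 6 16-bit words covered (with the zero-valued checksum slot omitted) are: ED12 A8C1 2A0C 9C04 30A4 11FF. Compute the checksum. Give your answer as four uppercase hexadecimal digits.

One's-complement addition (fold any carry out of bit 15 back into bit 0):
  0xED12 + 0xA8C1 = 0x195D3 → wrap carry → 0x95D4
  0x95D4 + 0x2A0C = 0x0BFE0
  0xBFE0 + 0x9C04 = 0x15BE4 → wrap carry → 0x5BE5
  0x5BE5 + 0x30A4 = 0x08C89
  0x8C89 + 0x11FF = 0x09E88
One's-complement sum = 0x9E88.
Checksum = ~0x9E88 & 0xFFFF = 0x6177.

6177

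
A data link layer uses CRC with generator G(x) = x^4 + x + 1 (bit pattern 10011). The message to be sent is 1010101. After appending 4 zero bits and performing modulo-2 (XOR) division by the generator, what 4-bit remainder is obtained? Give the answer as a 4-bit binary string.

Append 4 zeros: 10101010000. Divide by 10011 (XOR where the leading bit is 1):
  pos 0: 10101 XOR 10011 = 00110
  pos 2: 11001 XOR 10011 = 01010
  pos 3: 10100 XOR 10011 = 00111
  pos 5: 11100 XOR 10011 = 01111
  pos 6: 11110 XOR 10011 = 01101
Remainder (last 4 bits) = 1101. This is the CRC / FCS.

1101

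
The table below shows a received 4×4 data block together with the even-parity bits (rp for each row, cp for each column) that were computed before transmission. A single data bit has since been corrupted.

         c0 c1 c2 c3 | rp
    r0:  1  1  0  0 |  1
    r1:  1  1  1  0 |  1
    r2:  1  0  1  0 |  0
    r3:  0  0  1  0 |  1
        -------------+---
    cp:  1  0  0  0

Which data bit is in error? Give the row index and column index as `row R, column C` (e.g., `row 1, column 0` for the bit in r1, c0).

Recompute each row's even parity and compare to rp:
  r0: data parity 0, sent rp 1 → mismatch
  r1: data parity 1, sent rp 1 → ok
  r2: data parity 0, sent rp 0 → ok
  r3: data parity 1, sent rp 1 → ok
Recompute each column's even parity and compare to cp:
  c0: data parity 1, sent cp 1 → ok
  c1: data parity 0, sent cp 0 → ok
  c2: data parity 1, sent cp 0 → mismatch
  c3: data parity 0, sent cp 0 → ok
Exactly one row (r0) and one column (c2) fail → the flipped bit is at their intersection.

row 0, column 2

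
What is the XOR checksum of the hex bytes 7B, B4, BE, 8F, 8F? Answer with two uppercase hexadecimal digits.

XOR the bytes together:
  start with 0x7B
  0x7B ⊕ 0xB4 = 0xCF
  0xCF ⊕ 0xBE = 0x71
  0x71 ⊕ 0x8F = 0xFE
  0xFE ⊕ 0x8F = 0x71

71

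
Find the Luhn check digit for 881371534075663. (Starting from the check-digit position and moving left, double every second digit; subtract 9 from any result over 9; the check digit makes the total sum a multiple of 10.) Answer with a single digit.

Partial digits right→left: 3 6 6 5 7 0 4 3 5 1 7 3 1 8 8
Double every second digit counting from the check-digit position (so the 1st, 3rd, 5th, ... of the partial from the right).
  doubled (with −9 where >9): 6 3 5 8 1 5 2 7 → sum 37
  kept as-is: 6 5 0 3 1 3 8 → sum 26
Total = 37 + 26 = 63.
Check digit = (10 − (63 mod 10)) mod 10 = 7.

7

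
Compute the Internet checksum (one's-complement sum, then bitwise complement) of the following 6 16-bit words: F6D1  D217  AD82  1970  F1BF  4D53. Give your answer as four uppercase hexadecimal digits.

One's-complement addition (fold any carry out of bit 15 back into bit 0):
  0xF6D1 + 0xD217 = 0x1C8E8 → wrap carry → 0xC8E9
  0xC8E9 + 0xAD82 = 0x1766B → wrap carry → 0x766C
  0x766C + 0x1970 = 0x08FDC
  0x8FDC + 0xF1BF = 0x1819B → wrap carry → 0x819C
  0x819C + 0x4D53 = 0x0CEEF
One's-complement sum = 0xCEEF.
Checksum = ~0xCEEF & 0xFFFF = 0x3110.

3110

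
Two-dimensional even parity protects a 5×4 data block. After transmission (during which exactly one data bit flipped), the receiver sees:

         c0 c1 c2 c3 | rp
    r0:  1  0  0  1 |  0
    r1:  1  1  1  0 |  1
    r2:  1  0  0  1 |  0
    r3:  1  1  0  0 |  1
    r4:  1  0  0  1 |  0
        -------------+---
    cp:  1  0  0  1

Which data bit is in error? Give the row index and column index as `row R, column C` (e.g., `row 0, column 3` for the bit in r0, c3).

Recompute each row's even parity and compare to rp:
  r0: data parity 0, sent rp 0 → ok
  r1: data parity 1, sent rp 1 → ok
  r2: data parity 0, sent rp 0 → ok
  r3: data parity 0, sent rp 1 → mismatch
  r4: data parity 0, sent rp 0 → ok
Recompute each column's even parity and compare to cp:
  c0: data parity 1, sent cp 1 → ok
  c1: data parity 0, sent cp 0 → ok
  c2: data parity 1, sent cp 0 → mismatch
  c3: data parity 1, sent cp 1 → ok
Exactly one row (r3) and one column (c2) fail → the flipped bit is at their intersection.

row 3, column 2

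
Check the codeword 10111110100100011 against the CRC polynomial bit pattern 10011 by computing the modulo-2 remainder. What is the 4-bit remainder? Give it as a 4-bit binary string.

Modulo-2 division of 10111110100100011 by 10011:
  pos 0: 10111 XOR 10011 = 00100
  pos 2: 10011 XOR 10011 = 00000
  pos 8: 10010 XOR 10011 = 00001
  pos 12: 10011 XOR 10011 = 00000
Remainder = 0000 (zero — the frame passes the CRC check).

0000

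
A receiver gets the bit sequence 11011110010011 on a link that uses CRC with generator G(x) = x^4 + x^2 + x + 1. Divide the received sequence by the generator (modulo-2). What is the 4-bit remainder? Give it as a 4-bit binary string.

Modulo-2 division of 11011110010011 by 10111:
  pos 0: 11011 XOR 10111 = 01100
  pos 1: 11001 XOR 10111 = 01110
  pos 2: 11101 XOR 10111 = 01010
  pos 3: 10100 XOR 10111 = 00011
  pos 6: 11010 XOR 10111 = 01101
  pos 7: 11010 XOR 10111 = 01101
  pos 8: 11011 XOR 10111 = 01100
  pos 9: 11001 XOR 10111 = 01110
Remainder = 1110 (nonzero — an error is detected).

1110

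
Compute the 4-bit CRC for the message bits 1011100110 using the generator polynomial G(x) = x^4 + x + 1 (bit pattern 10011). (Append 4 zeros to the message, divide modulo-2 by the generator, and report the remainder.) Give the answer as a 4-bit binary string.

0100

Append 4 zeros: 10111001100000. Divide by 10011 (XOR where the leading bit is 1):
  pos 0: 10111 XOR 10011 = 00100
  pos 2: 10000 XOR 10011 = 00011
  pos 5: 11110 XOR 10011 = 01101
  pos 6: 11010 XOR 10011 = 01001
  pos 7: 10010 XOR 10011 = 00001
Remainder (last 4 bits) = 0100. This is the CRC / FCS.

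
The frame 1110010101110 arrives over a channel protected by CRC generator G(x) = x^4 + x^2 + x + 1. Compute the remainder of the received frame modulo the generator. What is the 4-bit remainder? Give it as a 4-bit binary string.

0000

Modulo-2 division of 1110010101110 by 10111:
  pos 0: 11100 XOR 10111 = 01011
  pos 1: 10111 XOR 10111 = 00000
  pos 7: 10111 XOR 10111 = 00000
Remainder = 0000 (zero — the frame passes the CRC check).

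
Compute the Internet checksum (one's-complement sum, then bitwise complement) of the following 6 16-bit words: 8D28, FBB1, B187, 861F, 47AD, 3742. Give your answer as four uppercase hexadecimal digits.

C08E

One's-complement addition (fold any carry out of bit 15 back into bit 0):
  0x8D28 + 0xFBB1 = 0x188D9 → wrap carry → 0x88DA
  0x88DA + 0xB187 = 0x13A61 → wrap carry → 0x3A62
  0x3A62 + 0x861F = 0x0C081
  0xC081 + 0x47AD = 0x1082E → wrap carry → 0x082F
  0x082F + 0x3742 = 0x03F71
One's-complement sum = 0x3F71.
Checksum = ~0x3F71 & 0xFFFF = 0xC08E.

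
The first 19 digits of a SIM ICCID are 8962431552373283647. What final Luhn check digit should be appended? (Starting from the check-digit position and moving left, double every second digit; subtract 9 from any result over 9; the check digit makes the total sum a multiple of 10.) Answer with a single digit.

5

Partial digits right→left: 7 4 6 3 8 2 3 7 3 2 5 5 1 3 4 2 6 9 8
Double every second digit counting from the check-digit position (so the 1st, 3rd, 5th, ... of the partial from the right).
  doubled (with −9 where >9): 5 3 7 6 6 1 2 8 3 7 → sum 48
  kept as-is: 4 3 2 7 2 5 3 2 9 → sum 37
Total = 48 + 37 = 85.
Check digit = (10 − (85 mod 10)) mod 10 = 5.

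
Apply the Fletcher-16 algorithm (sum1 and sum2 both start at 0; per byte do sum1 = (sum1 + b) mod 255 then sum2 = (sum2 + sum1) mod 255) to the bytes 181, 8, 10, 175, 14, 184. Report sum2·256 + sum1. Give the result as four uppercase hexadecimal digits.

763E

Running sums (mod 255):
  after byte 0 (181): sum1=181, sum2=181
  after byte 1 (8): sum1=189, sum2=115
  after byte 2 (10): sum1=199, sum2=59
  after byte 3 (175): sum1=119, sum2=178
  after byte 4 (14): sum1=133, sum2=56
  after byte 5 (184): sum1=62, sum2=118
Checksum = sum2·256 + sum1 = 118·256 + 62 = 30270 = 0x763E.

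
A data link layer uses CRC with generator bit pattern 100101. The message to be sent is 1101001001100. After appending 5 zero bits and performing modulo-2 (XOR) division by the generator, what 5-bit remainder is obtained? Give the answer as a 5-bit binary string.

01011

Append 5 zeros: 110100100110000000. Divide by 100101 (XOR where the leading bit is 1):
  pos 0: 110100 XOR 100101 = 010001
  pos 1: 100011 XOR 100101 = 000110
  pos 4: 110001 XOR 100101 = 010100
  pos 5: 101001 XOR 100101 = 001100
  pos 7: 110000 XOR 100101 = 010101
  pos 8: 101010 XOR 100101 = 001111
  pos 10: 111100 XOR 100101 = 011001
  pos 11: 110010 XOR 100101 = 010111
  pos 12: 101110 XOR 100101 = 001011
Remainder (last 5 bits) = 01011. This is the CRC / FCS.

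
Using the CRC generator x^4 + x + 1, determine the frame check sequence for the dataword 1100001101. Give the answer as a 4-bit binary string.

0110

Append 4 zeros: 11000011010000. Divide by 10011 (XOR where the leading bit is 1):
  pos 0: 11000 XOR 10011 = 01011
  pos 1: 10110 XOR 10011 = 00101
  pos 3: 10111 XOR 10011 = 00100
  pos 5: 10001 XOR 10011 = 00010
  pos 8: 10000 XOR 10011 = 00011
Remainder (last 4 bits) = 0110. This is the CRC / FCS.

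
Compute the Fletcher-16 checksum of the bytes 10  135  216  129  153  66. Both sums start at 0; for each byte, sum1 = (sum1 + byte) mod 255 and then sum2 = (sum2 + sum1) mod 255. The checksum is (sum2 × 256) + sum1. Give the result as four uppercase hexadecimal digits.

Running sums (mod 255):
  after byte 0 (10): sum1=10, sum2=10
  after byte 1 (135): sum1=145, sum2=155
  after byte 2 (216): sum1=106, sum2=6
  after byte 3 (129): sum1=235, sum2=241
  after byte 4 (153): sum1=133, sum2=119
  after byte 5 (66): sum1=199, sum2=63
Checksum = sum2·256 + sum1 = 63·256 + 199 = 16327 = 0x3FC7.

3FC7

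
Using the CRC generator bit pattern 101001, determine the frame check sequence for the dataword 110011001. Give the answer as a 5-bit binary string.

Append 5 zeros: 11001100100000. Divide by 101001 (XOR where the leading bit is 1):
  pos 0: 110011 XOR 101001 = 011010
  pos 1: 110100 XOR 101001 = 011101
  pos 2: 111010 XOR 101001 = 010011
  pos 3: 100111 XOR 101001 = 001110
  pos 5: 111000 XOR 101001 = 010001
  pos 6: 100010 XOR 101001 = 001011
  pos 8: 101100 XOR 101001 = 000101
Remainder (last 5 bits) = 00101. This is the CRC / FCS.

00101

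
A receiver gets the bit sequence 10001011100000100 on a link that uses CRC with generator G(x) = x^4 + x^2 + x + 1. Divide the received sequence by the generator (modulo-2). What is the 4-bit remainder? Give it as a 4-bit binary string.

Modulo-2 division of 10001011100000100 by 10111:
  pos 0: 10001 XOR 10111 = 00110
  pos 2: 11001 XOR 10111 = 01110
  pos 3: 11101 XOR 10111 = 01010
  pos 4: 10101 XOR 10111 = 00010
  pos 7: 10000 XOR 10111 = 00111
  pos 9: 11100 XOR 10111 = 01011
  pos 10: 10111 XOR 10111 = 00000
Remainder = 0000 (zero — the frame passes the CRC check).

0000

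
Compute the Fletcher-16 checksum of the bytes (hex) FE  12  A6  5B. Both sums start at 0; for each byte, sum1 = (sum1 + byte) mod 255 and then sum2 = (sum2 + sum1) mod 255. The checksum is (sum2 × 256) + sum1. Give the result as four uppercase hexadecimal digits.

Running sums (mod 255):
  after byte 0 (FE): sum1=254, sum2=254
  after byte 1 (12): sum1=17, sum2=16
  after byte 2 (A6): sum1=183, sum2=199
  after byte 3 (5B): sum1=19, sum2=218
Checksum = sum2·256 + sum1 = 218·256 + 19 = 55827 = 0xDA13.

DA13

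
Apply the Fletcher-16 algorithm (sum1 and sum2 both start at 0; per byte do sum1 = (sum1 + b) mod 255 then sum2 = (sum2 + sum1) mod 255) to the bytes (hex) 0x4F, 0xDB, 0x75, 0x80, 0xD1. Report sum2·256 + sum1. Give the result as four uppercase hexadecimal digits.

2FF2

Running sums (mod 255):
  after byte 0 (0x4F): sum1=79, sum2=79
  after byte 1 (0xDB): sum1=43, sum2=122
  after byte 2 (0x75): sum1=160, sum2=27
  after byte 3 (0x80): sum1=33, sum2=60
  after byte 4 (0xD1): sum1=242, sum2=47
Checksum = sum2·256 + sum1 = 47·256 + 242 = 12274 = 0x2FF2.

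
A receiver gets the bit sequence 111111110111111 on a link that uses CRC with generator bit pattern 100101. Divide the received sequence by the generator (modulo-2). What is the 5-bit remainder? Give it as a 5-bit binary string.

Modulo-2 division of 111111110111111 by 100101:
  pos 0: 111111 XOR 100101 = 011010
  pos 1: 110101 XOR 100101 = 010000
  pos 2: 100001 XOR 100101 = 000100
  pos 5: 100011 XOR 100101 = 000110
  pos 8: 110111 XOR 100101 = 010010
  pos 9: 100101 XOR 100101 = 000000
Remainder = 00000 (zero — the frame passes the CRC check).

00000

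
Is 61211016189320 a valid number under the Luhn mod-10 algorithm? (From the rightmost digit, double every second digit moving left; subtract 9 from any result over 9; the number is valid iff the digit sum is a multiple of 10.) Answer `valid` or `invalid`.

From the right, keep odd positions and double even positions (subtract 9 from any doubled value over 9):
  doubled (positions 2,4,...): 4 9 2 2 2 4 3 → sum 26
  kept (positions 1,3,...): 0 3 8 6 0 1 1 → sum 19
Total = 45.
45 mod 10 = 5, so the number is invalid.

invalid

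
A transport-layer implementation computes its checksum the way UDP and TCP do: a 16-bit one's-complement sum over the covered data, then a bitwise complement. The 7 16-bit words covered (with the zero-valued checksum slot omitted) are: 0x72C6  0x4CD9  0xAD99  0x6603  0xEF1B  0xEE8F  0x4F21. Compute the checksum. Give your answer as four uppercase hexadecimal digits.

FFF5

One's-complement addition (fold any carry out of bit 15 back into bit 0):
  0x72C6 + 0x4CD9 = 0x0BF9F
  0xBF9F + 0xAD99 = 0x16D38 → wrap carry → 0x6D39
  0x6D39 + 0x6603 = 0x0D33C
  0xD33C + 0xEF1B = 0x1C257 → wrap carry → 0xC258
  0xC258 + 0xEE8F = 0x1B0E7 → wrap carry → 0xB0E8
  0xB0E8 + 0x4F21 = 0x10009 → wrap carry → 0x000A
One's-complement sum = 0x000A.
Checksum = ~0x000A & 0xFFFF = 0xFFF5.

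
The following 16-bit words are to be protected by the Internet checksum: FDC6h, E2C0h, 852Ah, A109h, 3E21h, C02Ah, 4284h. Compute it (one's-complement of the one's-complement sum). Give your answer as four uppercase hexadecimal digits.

B873

One's-complement addition (fold any carry out of bit 15 back into bit 0):
  0xFDC6 + 0xE2C0 = 0x1E086 → wrap carry → 0xE087
  0xE087 + 0x852A = 0x165B1 → wrap carry → 0x65B2
  0x65B2 + 0xA109 = 0x106BB → wrap carry → 0x06BC
  0x06BC + 0x3E21 = 0x044DD
  0x44DD + 0xC02A = 0x10507 → wrap carry → 0x0508
  0x0508 + 0x4284 = 0x0478C
One's-complement sum = 0x478C.
Checksum = ~0x478C & 0xFFFF = 0xB873.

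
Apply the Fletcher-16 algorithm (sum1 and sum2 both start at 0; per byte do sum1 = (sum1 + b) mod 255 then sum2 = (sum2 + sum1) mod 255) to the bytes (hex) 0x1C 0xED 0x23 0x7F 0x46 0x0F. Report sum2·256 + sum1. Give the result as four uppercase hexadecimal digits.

F402

Running sums (mod 255):
  after byte 0 (0x1C): sum1=28, sum2=28
  after byte 1 (0xED): sum1=10, sum2=38
  after byte 2 (0x23): sum1=45, sum2=83
  after byte 3 (0x7F): sum1=172, sum2=0
  after byte 4 (0x46): sum1=242, sum2=242
  after byte 5 (0x0F): sum1=2, sum2=244
Checksum = sum2·256 + sum1 = 244·256 + 2 = 62466 = 0xF402.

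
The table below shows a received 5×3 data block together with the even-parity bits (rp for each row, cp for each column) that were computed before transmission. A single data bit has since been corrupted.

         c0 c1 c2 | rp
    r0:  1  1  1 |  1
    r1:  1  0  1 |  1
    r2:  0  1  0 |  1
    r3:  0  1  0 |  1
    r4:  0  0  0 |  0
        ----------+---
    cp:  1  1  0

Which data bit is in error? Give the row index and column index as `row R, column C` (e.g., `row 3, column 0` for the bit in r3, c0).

row 1, column 0

Recompute each row's even parity and compare to rp:
  r0: data parity 1, sent rp 1 → ok
  r1: data parity 0, sent rp 1 → mismatch
  r2: data parity 1, sent rp 1 → ok
  r3: data parity 1, sent rp 1 → ok
  r4: data parity 0, sent rp 0 → ok
Recompute each column's even parity and compare to cp:
  c0: data parity 0, sent cp 1 → mismatch
  c1: data parity 1, sent cp 1 → ok
  c2: data parity 0, sent cp 0 → ok
Exactly one row (r1) and one column (c0) fail → the flipped bit is at their intersection.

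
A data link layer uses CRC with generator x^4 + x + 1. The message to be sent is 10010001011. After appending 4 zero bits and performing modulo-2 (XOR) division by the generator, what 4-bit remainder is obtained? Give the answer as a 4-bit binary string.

1001

Append 4 zeros: 100100010110000. Divide by 10011 (XOR where the leading bit is 1):
  pos 0: 10010 XOR 10011 = 00001
  pos 4: 10010 XOR 10011 = 00001
  pos 8: 11100 XOR 10011 = 01111
  pos 9: 11110 XOR 10011 = 01101
  pos 10: 11010 XOR 10011 = 01001
Remainder (last 4 bits) = 1001. This is the CRC / FCS.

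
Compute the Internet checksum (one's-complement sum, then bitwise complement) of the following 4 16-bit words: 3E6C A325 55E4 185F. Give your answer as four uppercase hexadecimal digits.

One's-complement addition (fold any carry out of bit 15 back into bit 0):
  0x3E6C + 0xA325 = 0x0E191
  0xE191 + 0x55E4 = 0x13775 → wrap carry → 0x3776
  0x3776 + 0x185F = 0x04FD5
One's-complement sum = 0x4FD5.
Checksum = ~0x4FD5 & 0xFFFF = 0xB02A.

B02A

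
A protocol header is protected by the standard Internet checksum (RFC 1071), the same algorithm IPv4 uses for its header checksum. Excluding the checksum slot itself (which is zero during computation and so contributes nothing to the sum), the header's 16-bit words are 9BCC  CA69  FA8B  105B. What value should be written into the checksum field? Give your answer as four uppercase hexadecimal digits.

One's-complement addition (fold any carry out of bit 15 back into bit 0):
  0x9BCC + 0xCA69 = 0x16635 → wrap carry → 0x6636
  0x6636 + 0xFA8B = 0x160C1 → wrap carry → 0x60C2
  0x60C2 + 0x105B = 0x0711D
One's-complement sum = 0x711D.
Checksum = ~0x711D & 0xFFFF = 0x8EE2.

8EE2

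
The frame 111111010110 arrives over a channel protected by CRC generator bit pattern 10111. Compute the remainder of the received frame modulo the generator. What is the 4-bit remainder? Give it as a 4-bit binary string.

Modulo-2 division of 111111010110 by 10111:
  pos 0: 11111 XOR 10111 = 01000
  pos 1: 10001 XOR 10111 = 00110
  pos 3: 11001 XOR 10111 = 01110
  pos 4: 11100 XOR 10111 = 01011
  pos 5: 10111 XOR 10111 = 00000
Remainder = 0010 (nonzero — an error is detected).

0010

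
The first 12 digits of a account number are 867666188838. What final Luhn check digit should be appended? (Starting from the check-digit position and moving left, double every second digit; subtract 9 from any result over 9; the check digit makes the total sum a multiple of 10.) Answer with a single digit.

Partial digits right→left: 8 3 8 8 8 1 6 6 6 7 6 8
Double every second digit counting from the check-digit position (so the 1st, 3rd, 5th, ... of the partial from the right).
  doubled (with −9 where >9): 7 7 7 3 3 3 → sum 30
  kept as-is: 3 8 1 6 7 8 → sum 33
Total = 30 + 33 = 63.
Check digit = (10 − (63 mod 10)) mod 10 = 7.

7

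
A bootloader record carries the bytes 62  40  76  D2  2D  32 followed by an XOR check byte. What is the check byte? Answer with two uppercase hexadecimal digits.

XOR the bytes together:
  start with 0x62
  0x62 ⊕ 0x40 = 0x22
  0x22 ⊕ 0x76 = 0x54
  0x54 ⊕ 0xD2 = 0x86
  0x86 ⊕ 0x2D = 0xAB
  0xAB ⊕ 0x32 = 0x99

99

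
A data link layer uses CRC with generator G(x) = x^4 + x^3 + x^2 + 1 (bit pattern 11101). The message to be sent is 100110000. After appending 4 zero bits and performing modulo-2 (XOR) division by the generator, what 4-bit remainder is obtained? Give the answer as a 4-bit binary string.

Append 4 zeros: 1001100000000. Divide by 11101 (XOR where the leading bit is 1):
  pos 0: 10011 XOR 11101 = 01110
  pos 1: 11100 XOR 11101 = 00001
  pos 5: 10000 XOR 11101 = 01101
  pos 6: 11010 XOR 11101 = 00111
  pos 8: 11100 XOR 11101 = 00001
Remainder (last 4 bits) = 0001. This is the CRC / FCS.

0001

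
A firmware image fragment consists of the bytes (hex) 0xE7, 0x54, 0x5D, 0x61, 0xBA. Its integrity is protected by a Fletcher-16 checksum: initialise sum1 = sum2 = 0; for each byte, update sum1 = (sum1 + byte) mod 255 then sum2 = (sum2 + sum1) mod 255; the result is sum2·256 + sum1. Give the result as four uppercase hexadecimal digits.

Running sums (mod 255):
  after byte 0 (0xE7): sum1=231, sum2=231
  after byte 1 (0x54): sum1=60, sum2=36
  after byte 2 (0x5D): sum1=153, sum2=189
  after byte 3 (0x61): sum1=250, sum2=184
  after byte 4 (0xBA): sum1=181, sum2=110
Checksum = sum2·256 + sum1 = 110·256 + 181 = 28341 = 0x6EB5.

6EB5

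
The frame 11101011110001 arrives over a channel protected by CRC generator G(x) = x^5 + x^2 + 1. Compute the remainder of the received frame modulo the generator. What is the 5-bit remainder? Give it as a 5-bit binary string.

00101

Modulo-2 division of 11101011110001 by 100101:
  pos 0: 111010 XOR 100101 = 011111
  pos 1: 111111 XOR 100101 = 011010
  pos 2: 110101 XOR 100101 = 010000
  pos 3: 100001 XOR 100101 = 000100
  pos 6: 100100 XOR 100101 = 000001
Remainder = 00101 (nonzero — an error is detected).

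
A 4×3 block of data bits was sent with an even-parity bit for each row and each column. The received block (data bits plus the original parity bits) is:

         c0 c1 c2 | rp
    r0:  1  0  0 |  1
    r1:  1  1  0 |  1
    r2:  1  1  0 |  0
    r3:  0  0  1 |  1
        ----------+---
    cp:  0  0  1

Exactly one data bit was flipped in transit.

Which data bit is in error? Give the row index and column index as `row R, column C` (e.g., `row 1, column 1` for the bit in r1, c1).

row 1, column 0

Recompute each row's even parity and compare to rp:
  r0: data parity 1, sent rp 1 → ok
  r1: data parity 0, sent rp 1 → mismatch
  r2: data parity 0, sent rp 0 → ok
  r3: data parity 1, sent rp 1 → ok
Recompute each column's even parity and compare to cp:
  c0: data parity 1, sent cp 0 → mismatch
  c1: data parity 0, sent cp 0 → ok
  c2: data parity 1, sent cp 1 → ok
Exactly one row (r1) and one column (c0) fail → the flipped bit is at their intersection.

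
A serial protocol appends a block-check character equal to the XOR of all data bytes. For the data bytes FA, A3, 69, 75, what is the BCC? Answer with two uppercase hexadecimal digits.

XOR the bytes together:
  start with 0xFA
  0xFA ⊕ 0xA3 = 0x59
  0x59 ⊕ 0x69 = 0x30
  0x30 ⊕ 0x75 = 0x45

45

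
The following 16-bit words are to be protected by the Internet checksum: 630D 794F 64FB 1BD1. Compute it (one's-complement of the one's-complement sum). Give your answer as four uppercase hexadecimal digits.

One's-complement addition (fold any carry out of bit 15 back into bit 0):
  0x630D + 0x794F = 0x0DC5C
  0xDC5C + 0x64FB = 0x14157 → wrap carry → 0x4158
  0x4158 + 0x1BD1 = 0x05D29
One's-complement sum = 0x5D29.
Checksum = ~0x5D29 & 0xFFFF = 0xA2D6.

A2D6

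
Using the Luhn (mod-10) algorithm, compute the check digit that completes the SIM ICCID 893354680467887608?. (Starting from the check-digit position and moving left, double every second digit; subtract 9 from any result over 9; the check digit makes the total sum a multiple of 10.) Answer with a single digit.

Partial digits right→left: 8 0 6 7 8 8 7 6 4 0 8 6 4 5 3 3 9 8
Double every second digit counting from the check-digit position (so the 1st, 3rd, 5th, ... of the partial from the right).
  doubled (with −9 where >9): 7 3 7 5 8 7 8 6 9 → sum 60
  kept as-is: 0 7 8 6 0 6 5 3 8 → sum 43
Total = 60 + 43 = 103.
Check digit = (10 − (103 mod 10)) mod 10 = 7.

7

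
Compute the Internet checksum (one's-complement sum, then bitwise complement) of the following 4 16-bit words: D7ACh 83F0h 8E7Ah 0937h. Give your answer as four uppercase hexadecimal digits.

One's-complement addition (fold any carry out of bit 15 back into bit 0):
  0xD7AC + 0x83F0 = 0x15B9C → wrap carry → 0x5B9D
  0x5B9D + 0x8E7A = 0x0EA17
  0xEA17 + 0x0937 = 0x0F34E
One's-complement sum = 0xF34E.
Checksum = ~0xF34E & 0xFFFF = 0x0CB1.

0CB1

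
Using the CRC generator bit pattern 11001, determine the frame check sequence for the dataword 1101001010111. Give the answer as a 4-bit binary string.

1100

Append 4 zeros: 11010010101110000. Divide by 11001 (XOR where the leading bit is 1):
  pos 0: 11010 XOR 11001 = 00011
  pos 3: 11010 XOR 11001 = 00011
  pos 6: 11101 XOR 11001 = 00100
  pos 8: 10011 XOR 11001 = 01010
  pos 9: 10100 XOR 11001 = 01101
  pos 10: 11010 XOR 11001 = 00011
Remainder (last 4 bits) = 1100. This is the CRC / FCS.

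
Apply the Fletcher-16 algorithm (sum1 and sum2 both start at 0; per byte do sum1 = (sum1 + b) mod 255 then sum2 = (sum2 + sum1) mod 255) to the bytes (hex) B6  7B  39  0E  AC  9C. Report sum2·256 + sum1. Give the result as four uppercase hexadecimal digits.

Running sums (mod 255):
  after byte 0 (B6): sum1=182, sum2=182
  after byte 1 (7B): sum1=50, sum2=232
  after byte 2 (39): sum1=107, sum2=84
  after byte 3 (0E): sum1=121, sum2=205
  after byte 4 (AC): sum1=38, sum2=243
  after byte 5 (9C): sum1=194, sum2=182
Checksum = sum2·256 + sum1 = 182·256 + 194 = 46786 = 0xB6C2.

B6C2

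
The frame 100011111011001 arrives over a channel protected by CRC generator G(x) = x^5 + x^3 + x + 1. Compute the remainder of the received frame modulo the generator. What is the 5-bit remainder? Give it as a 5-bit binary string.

11100

Modulo-2 division of 100011111011001 by 101011:
  pos 0: 100011 XOR 101011 = 001000
  pos 2: 100011 XOR 101011 = 001000
  pos 4: 100010 XOR 101011 = 001001
  pos 6: 100111 XOR 101011 = 001100
  pos 8: 110000 XOR 101011 = 011011
  pos 9: 110111 XOR 101011 = 011100
Remainder = 11100 (nonzero — an error is detected).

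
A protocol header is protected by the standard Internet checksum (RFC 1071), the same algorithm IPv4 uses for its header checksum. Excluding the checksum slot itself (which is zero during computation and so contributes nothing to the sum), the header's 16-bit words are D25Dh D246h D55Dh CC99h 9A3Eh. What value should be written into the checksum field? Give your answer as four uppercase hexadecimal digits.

One's-complement addition (fold any carry out of bit 15 back into bit 0):
  0xD25D + 0xD246 = 0x1A4A3 → wrap carry → 0xA4A4
  0xA4A4 + 0xD55D = 0x17A01 → wrap carry → 0x7A02
  0x7A02 + 0xCC99 = 0x1469B → wrap carry → 0x469C
  0x469C + 0x9A3E = 0x0E0DA
One's-complement sum = 0xE0DA.
Checksum = ~0xE0DA & 0xFFFF = 0x1F25.

1F25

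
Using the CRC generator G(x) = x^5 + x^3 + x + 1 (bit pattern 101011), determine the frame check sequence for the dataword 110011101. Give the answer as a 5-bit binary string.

Append 5 zeros: 11001110100000. Divide by 101011 (XOR where the leading bit is 1):
  pos 0: 110011 XOR 101011 = 011000
  pos 1: 110001 XOR 101011 = 011010
  pos 2: 110100 XOR 101011 = 011111
  pos 3: 111111 XOR 101011 = 010100
  pos 4: 101000 XOR 101011 = 000011
  pos 8: 110000 XOR 101011 = 011011
Remainder (last 5 bits) = 11011. This is the CRC / FCS.

11011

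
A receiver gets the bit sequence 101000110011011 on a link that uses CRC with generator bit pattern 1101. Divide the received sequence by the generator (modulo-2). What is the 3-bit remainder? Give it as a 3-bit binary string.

Modulo-2 division of 101000110011011 by 1101:
  pos 0: 1010 XOR 1101 = 0111
  pos 1: 1110 XOR 1101 = 0011
  pos 3: 1101 XOR 1101 = 0000
  pos 7: 1001 XOR 1101 = 0100
  pos 8: 1001 XOR 1101 = 0100
  pos 9: 1000 XOR 1101 = 0101
  pos 10: 1011 XOR 1101 = 0110
  pos 11: 1101 XOR 1101 = 0000
Remainder = 000 (zero — the frame passes the CRC check).

000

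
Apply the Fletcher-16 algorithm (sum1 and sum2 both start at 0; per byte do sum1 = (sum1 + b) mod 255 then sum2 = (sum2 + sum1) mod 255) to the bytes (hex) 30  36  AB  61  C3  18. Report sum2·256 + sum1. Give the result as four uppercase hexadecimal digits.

A24F

Running sums (mod 255):
  after byte 0 (30): sum1=48, sum2=48
  after byte 1 (36): sum1=102, sum2=150
  after byte 2 (AB): sum1=18, sum2=168
  after byte 3 (61): sum1=115, sum2=28
  after byte 4 (C3): sum1=55, sum2=83
  after byte 5 (18): sum1=79, sum2=162
Checksum = sum2·256 + sum1 = 162·256 + 79 = 41551 = 0xA24F.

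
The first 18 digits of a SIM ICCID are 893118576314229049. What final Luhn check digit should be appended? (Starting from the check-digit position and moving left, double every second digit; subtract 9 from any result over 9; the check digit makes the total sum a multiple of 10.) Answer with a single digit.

Partial digits right→left: 9 4 0 9 2 2 4 1 3 6 7 5 8 1 1 3 9 8
Double every second digit counting from the check-digit position (so the 1st, 3rd, 5th, ... of the partial from the right).
  doubled (with −9 where >9): 9 0 4 8 6 5 7 2 9 → sum 50
  kept as-is: 4 9 2 1 6 5 1 3 8 → sum 39
Total = 50 + 39 = 89.
Check digit = (10 − (89 mod 10)) mod 10 = 1.

1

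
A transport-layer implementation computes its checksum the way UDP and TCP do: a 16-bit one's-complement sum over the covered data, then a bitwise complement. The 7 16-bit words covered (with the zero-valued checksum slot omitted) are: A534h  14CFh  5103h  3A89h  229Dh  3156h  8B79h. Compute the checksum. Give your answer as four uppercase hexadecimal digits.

DB02

One's-complement addition (fold any carry out of bit 15 back into bit 0):
  0xA534 + 0x14CF = 0x0BA03
  0xBA03 + 0x5103 = 0x10B06 → wrap carry → 0x0B07
  0x0B07 + 0x3A89 = 0x04590
  0x4590 + 0x229D = 0x0682D
  0x682D + 0x3156 = 0x09983
  0x9983 + 0x8B79 = 0x124FC → wrap carry → 0x24FD
One's-complement sum = 0x24FD.
Checksum = ~0x24FD & 0xFFFF = 0xDB02.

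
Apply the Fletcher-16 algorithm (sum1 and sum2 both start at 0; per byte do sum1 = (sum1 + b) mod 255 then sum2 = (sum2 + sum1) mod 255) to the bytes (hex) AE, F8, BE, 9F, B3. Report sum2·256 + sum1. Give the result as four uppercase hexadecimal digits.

Running sums (mod 255):
  after byte 0 (AE): sum1=174, sum2=174
  after byte 1 (F8): sum1=167, sum2=86
  after byte 2 (BE): sum1=102, sum2=188
  after byte 3 (9F): sum1=6, sum2=194
  after byte 4 (B3): sum1=185, sum2=124
Checksum = sum2·256 + sum1 = 124·256 + 185 = 31929 = 0x7CB9.

7CB9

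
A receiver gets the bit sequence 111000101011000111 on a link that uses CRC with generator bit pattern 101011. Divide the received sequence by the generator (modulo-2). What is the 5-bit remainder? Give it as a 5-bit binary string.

00000

Modulo-2 division of 111000101011000111 by 101011:
  pos 0: 111000 XOR 101011 = 010011
  pos 1: 100111 XOR 101011 = 001100
  pos 3: 110001 XOR 101011 = 011010
  pos 4: 110100 XOR 101011 = 011111
  pos 5: 111111 XOR 101011 = 010100
  pos 6: 101001 XOR 101011 = 000010
  pos 10: 100001 XOR 101011 = 001010
  pos 12: 101011 XOR 101011 = 000000
Remainder = 00000 (zero — the frame passes the CRC check).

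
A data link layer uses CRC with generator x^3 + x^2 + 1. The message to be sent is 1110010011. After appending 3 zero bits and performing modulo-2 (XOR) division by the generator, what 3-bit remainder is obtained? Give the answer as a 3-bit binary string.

Append 3 zeros: 1110010011000. Divide by 1101 (XOR where the leading bit is 1):
  pos 0: 1110 XOR 1101 = 0011
  pos 2: 1101 XOR 1101 = 0000
  pos 8: 1100 XOR 1101 = 0001
Remainder (last 3 bits) = 010. This is the CRC / FCS.

010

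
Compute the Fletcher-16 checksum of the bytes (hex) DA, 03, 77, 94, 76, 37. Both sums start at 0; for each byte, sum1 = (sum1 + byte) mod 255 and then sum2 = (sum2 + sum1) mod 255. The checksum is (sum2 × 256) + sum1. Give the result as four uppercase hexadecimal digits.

EF97

Running sums (mod 255):
  after byte 0 (DA): sum1=218, sum2=218
  after byte 1 (03): sum1=221, sum2=184
  after byte 2 (77): sum1=85, sum2=14
  after byte 3 (94): sum1=233, sum2=247
  after byte 4 (76): sum1=96, sum2=88
  after byte 5 (37): sum1=151, sum2=239
Checksum = sum2·256 + sum1 = 239·256 + 151 = 61335 = 0xEF97.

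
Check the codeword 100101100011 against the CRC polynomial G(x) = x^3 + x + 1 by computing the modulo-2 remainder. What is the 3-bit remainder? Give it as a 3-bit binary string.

Modulo-2 division of 100101100011 by 1011:
  pos 0: 1001 XOR 1011 = 0010
  pos 2: 1001 XOR 1011 = 0010
  pos 4: 1010 XOR 1011 = 0001
  pos 7: 1001 XOR 1011 = 0010
Remainder = 101 (nonzero — an error is detected).

101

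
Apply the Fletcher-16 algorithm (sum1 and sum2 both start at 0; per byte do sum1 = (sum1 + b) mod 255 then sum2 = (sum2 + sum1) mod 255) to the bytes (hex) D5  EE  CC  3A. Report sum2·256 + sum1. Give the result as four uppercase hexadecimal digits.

Running sums (mod 255):
  after byte 0 (D5): sum1=213, sum2=213
  after byte 1 (EE): sum1=196, sum2=154
  after byte 2 (CC): sum1=145, sum2=44
  after byte 3 (3A): sum1=203, sum2=247
Checksum = sum2·256 + sum1 = 247·256 + 203 = 63435 = 0xF7CB.

F7CB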